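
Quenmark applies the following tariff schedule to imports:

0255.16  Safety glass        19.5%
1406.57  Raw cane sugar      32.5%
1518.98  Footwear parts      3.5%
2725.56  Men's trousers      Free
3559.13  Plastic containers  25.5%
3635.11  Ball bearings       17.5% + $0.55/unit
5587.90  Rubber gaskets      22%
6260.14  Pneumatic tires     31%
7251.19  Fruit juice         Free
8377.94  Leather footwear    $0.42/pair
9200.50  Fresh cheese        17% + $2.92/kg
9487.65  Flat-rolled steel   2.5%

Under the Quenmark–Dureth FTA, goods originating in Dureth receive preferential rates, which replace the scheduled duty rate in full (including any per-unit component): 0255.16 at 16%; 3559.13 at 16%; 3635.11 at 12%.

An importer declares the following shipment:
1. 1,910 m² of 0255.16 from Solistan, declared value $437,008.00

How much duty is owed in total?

Line 1 (0255.16, Solistan, 1,910 m², $437,008.00):
Base rate for 0255.16 is 19.5%.
0255.16 has an FTA preferential rate, but origin Solistan is not Dureth; base rate stands.
Duty = $437,008.00 × 19.5% = $85,216.56.

$85,216.56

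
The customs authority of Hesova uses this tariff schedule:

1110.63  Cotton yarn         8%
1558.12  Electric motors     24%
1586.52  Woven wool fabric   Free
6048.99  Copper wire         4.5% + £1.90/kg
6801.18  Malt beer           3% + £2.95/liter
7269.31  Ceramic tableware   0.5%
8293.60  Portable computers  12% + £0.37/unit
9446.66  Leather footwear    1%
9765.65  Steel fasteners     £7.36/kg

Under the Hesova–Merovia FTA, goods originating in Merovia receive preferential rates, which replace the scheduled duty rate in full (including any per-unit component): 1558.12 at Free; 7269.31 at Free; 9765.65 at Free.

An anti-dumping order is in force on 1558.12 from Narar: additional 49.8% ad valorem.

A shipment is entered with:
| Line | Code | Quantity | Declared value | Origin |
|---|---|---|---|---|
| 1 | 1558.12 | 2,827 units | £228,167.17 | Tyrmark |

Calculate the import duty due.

£54,760.12

Line 1 (1558.12, Tyrmark, 2,827 units, £228,167.17):
Base rate for 1558.12 is 24%.
1558.12 has an FTA preferential rate, but origin Tyrmark is not Merovia; base rate stands.
The additional-duty order on 1558.12 targets Narar, not Tyrmark; it does not apply.
Duty = £228,167.17 × 24% = £54,760.12.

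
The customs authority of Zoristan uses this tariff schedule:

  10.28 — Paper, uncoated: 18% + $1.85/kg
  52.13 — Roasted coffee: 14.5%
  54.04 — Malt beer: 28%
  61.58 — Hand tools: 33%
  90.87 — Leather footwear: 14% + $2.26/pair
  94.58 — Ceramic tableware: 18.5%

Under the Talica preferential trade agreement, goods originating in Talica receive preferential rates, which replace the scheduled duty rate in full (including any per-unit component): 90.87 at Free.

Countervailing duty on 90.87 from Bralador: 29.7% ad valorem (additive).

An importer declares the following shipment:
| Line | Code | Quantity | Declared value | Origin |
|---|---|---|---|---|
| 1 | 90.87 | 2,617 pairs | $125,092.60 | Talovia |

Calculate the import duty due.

$23,427.38

Line 1 (90.87, Talovia, 2,617 pairs, $125,092.60):
Base rate for 90.87 is 14% + $2.26/pair.
90.87 has an FTA preferential rate, but origin Talovia is not Talica; base rate stands.
The additional-duty order on 90.87 targets Bralador, not Talovia; it does not apply.
Duty = $125,092.60 × 14% + 2,617 × $2.26 = $23,427.38.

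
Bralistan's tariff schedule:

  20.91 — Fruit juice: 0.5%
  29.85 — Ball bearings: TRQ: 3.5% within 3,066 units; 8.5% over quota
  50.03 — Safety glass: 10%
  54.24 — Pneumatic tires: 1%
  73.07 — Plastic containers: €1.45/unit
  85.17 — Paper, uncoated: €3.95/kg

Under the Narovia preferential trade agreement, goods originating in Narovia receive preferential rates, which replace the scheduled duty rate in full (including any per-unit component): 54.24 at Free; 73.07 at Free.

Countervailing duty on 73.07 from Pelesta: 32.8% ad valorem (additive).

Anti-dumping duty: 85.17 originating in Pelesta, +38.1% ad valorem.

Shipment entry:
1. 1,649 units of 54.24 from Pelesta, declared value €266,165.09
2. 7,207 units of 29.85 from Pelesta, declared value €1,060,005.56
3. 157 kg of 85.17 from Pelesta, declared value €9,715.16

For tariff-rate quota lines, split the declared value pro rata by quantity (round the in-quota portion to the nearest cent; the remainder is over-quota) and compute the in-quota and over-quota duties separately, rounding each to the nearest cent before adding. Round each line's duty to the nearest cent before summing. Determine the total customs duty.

€74,536.38

Line 1 (54.24, Pelesta, 1,649 units, €266,165.09):
Base rate for 54.24 is 1%.
54.24 has an FTA preferential rate, but origin Pelesta is not Narovia; base rate stands.
Duty = €266,165.09 × 1% = €2,661.65.
Line 2 (29.85, Pelesta, 7,207 units, €1,060,005.56):
Code 29.85 is under a tariff-rate quota (threshold 3,066 units). In-quota: 3,066 units at 3.5%; over-quota: 4,141 units at 8.5%.
Pro-rata value split: in-quota = €1,060,005.56 × 3,066/7,207 = €450,947.28; over-quota = €1,060,005.56 − €450,947.28 = €609,058.28.
In-quota duty = €450,947.28 × 3.5% = €15,783.15. Over-quota duty = €609,058.28 × 8.5% = €51,769.95.
Line duty = €15,783.15 + €51,769.95 = €67,553.10.
Line 3 (85.17, Pelesta, 157 kg, €9,715.16):
Base rate for 85.17 is €3.95/kg.
Additional duty on 85.17 from Pelesta: +38.1% ad valorem. Applied ad valorem rate = 38.1%.
Duty = €9,715.16 × 38.1% + 157 × €3.95 = €4,321.63.
Total = €2,661.65 + €67,553.10 + €4,321.63 = €74,536.38.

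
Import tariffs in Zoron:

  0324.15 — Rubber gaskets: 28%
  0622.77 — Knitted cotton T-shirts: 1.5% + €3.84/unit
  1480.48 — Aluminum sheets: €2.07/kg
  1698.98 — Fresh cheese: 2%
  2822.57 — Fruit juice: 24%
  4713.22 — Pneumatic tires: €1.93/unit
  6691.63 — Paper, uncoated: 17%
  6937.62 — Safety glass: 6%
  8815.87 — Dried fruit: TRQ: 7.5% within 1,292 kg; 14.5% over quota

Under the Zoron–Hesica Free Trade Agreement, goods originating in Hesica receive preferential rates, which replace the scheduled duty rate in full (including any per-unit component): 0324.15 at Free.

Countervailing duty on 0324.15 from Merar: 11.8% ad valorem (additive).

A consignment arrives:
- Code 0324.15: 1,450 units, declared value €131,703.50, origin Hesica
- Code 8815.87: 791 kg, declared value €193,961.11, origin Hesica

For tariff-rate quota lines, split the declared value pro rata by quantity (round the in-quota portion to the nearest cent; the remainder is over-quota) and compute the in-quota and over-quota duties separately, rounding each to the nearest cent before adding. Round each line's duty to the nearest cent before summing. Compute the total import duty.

Line 1 (0324.15, Hesica, 1,450 units, €131,703.50):
Base rate for 0324.15 is 28%.
Origin Hesica qualifies under the Zoron–Hesica agreement and 0324.15 is covered: preferential rate Free applies instead.
The additional-duty order on 0324.15 targets Merar, not Hesica; it does not apply.
Duty = €131,703.50 × 0% = €0.00.
Line 2 (8815.87, Hesica, 791 kg, €193,961.11):
Code 8815.87 is under a tariff-rate quota (threshold 1,292 kg). Quantity 791 kg is within the quota, so the in-quota rate 7.5% applies to the full value.
Duty = €193,961.11 × 7.5% = €14,547.08.
Total = €0.00 + €14,547.08 = €14,547.08.

€14,547.08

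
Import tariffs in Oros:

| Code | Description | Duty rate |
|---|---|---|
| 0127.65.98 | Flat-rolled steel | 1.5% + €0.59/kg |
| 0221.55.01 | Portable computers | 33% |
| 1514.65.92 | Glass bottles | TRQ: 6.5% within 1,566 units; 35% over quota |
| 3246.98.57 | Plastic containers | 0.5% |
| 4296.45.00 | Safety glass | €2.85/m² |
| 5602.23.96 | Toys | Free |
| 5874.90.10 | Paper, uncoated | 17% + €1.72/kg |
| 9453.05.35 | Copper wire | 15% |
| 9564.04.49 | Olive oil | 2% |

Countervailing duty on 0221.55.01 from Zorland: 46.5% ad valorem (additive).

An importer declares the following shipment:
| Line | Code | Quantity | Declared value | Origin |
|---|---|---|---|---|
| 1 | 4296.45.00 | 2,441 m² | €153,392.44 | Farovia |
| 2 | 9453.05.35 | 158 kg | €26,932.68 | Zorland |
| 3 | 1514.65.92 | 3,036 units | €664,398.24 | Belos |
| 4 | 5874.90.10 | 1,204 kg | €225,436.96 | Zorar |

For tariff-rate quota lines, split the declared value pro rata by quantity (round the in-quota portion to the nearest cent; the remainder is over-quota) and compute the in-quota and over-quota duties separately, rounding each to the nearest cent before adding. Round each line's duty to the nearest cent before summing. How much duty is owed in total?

€186,260.81

Line 1 (4296.45.00, Farovia, 2,441 m², €153,392.44):
Base rate for 4296.45.00 is €2.85/m².
Duty = 2,441 × €2.85 = €6,956.85.
Line 2 (9453.05.35, Zorland, 158 kg, €26,932.68):
Base rate for 9453.05.35 is 15%.
Duty = €26,932.68 × 15% = €4,039.90.
Line 3 (1514.65.92, Belos, 3,036 units, €664,398.24):
Code 1514.65.92 is under a tariff-rate quota (threshold 1,566 units). In-quota: 1,566 units at 6.5%; over-quota: 1,470 units at 35%.
Pro-rata value split: in-quota = €664,398.24 × 1,566/3,036 = €342,703.44; over-quota = €664,398.24 − €342,703.44 = €321,694.80.
In-quota duty = €342,703.44 × 6.5% = €22,275.72. Over-quota duty = €321,694.80 × 35% = €112,593.18.
Line duty = €22,275.72 + €112,593.18 = €134,868.90.
Line 4 (5874.90.10, Zorar, 1,204 kg, €225,436.96):
Base rate for 5874.90.10 is 17% + €1.72/kg.
Duty = €225,436.96 × 17% + 1,204 × €1.72 = €40,395.16.
Total = €6,956.85 + €4,039.90 + €134,868.90 + €40,395.16 = €186,260.81.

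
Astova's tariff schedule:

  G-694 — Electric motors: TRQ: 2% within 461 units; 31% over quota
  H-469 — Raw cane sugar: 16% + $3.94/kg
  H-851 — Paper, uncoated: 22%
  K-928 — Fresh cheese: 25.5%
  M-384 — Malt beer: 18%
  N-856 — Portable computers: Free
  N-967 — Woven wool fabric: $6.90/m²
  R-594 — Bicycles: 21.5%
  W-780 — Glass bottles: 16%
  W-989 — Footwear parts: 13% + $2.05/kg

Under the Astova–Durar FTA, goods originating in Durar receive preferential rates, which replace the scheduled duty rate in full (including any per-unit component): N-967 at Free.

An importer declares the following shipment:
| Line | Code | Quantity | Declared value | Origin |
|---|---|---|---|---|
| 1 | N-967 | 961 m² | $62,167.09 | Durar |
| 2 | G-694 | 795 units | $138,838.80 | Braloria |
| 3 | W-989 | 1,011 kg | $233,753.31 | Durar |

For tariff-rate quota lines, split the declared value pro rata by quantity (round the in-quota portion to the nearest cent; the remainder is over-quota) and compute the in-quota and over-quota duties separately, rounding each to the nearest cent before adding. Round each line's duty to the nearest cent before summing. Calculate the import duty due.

$52,152.89

Line 1 (N-967, Durar, 961 m², $62,167.09):
Base rate for N-967 is $6.90/m².
Origin Durar qualifies under the Astova–Durar agreement and N-967 is covered: preferential rate Free applies instead.
Duty = $62,167.09 × 0% = $0.00.
Line 2 (G-694, Braloria, 795 units, $138,838.80):
Code G-694 is under a tariff-rate quota (threshold 461 units). In-quota: 461 units at 2%; over-quota: 334 units at 31%.
Pro-rata value split: in-quota = $138,838.80 × 461/795 = $80,509.04; over-quota = $138,838.80 − $80,509.04 = $58,329.76.
In-quota duty = $80,509.04 × 2% = $1,610.18. Over-quota duty = $58,329.76 × 31% = $18,082.23.
Line duty = $1,610.18 + $18,082.23 = $19,692.41.
Line 3 (W-989, Durar, 1,011 kg, $233,753.31):
Base rate for W-989 is 13% + $2.05/kg.
Origin Durar is the FTA partner but W-989 is not on the preference list; base rate stands.
Duty = $233,753.31 × 13% + 1,011 × $2.05 = $32,460.48.
Total = $0.00 + $19,692.41 + $32,460.48 = $52,152.89.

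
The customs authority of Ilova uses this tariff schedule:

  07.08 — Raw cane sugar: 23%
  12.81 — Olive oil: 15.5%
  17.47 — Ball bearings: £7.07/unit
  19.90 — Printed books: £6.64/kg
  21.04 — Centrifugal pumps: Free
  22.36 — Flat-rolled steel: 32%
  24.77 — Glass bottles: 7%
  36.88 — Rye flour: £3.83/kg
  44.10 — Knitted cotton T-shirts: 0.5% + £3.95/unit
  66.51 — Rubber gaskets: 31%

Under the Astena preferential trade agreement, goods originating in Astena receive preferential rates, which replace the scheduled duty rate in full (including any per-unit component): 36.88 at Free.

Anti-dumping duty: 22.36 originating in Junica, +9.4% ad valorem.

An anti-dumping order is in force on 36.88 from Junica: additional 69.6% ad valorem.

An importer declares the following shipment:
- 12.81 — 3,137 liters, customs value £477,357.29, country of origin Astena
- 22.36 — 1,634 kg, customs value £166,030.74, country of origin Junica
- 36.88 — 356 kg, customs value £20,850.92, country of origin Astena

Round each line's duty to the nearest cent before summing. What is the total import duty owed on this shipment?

Line 1 (12.81, Astena, 3,137 liters, £477,357.29):
Base rate for 12.81 is 15.5%.
Origin Astena is the FTA partner but 12.81 is not on the preference list; base rate stands.
Duty = £477,357.29 × 15.5% = £73,990.38.
Line 2 (22.36, Junica, 1,634 kg, £166,030.74):
Base rate for 22.36 is 32%.
Additional duty on 22.36 from Junica: +9.4%. Applied ad valorem rate: 32% + 9.4% = 41.4%.
Duty = £166,030.74 × 41.4% = £68,736.73.
Line 3 (36.88, Astena, 356 kg, £20,850.92):
Base rate for 36.88 is £3.83/kg.
Origin Astena qualifies under the Ilova–Astena agreement and 36.88 is covered: preferential rate Free applies instead.
The additional-duty order on 36.88 targets Junica, not Astena; it does not apply.
Duty = £20,850.92 × 0% = £0.00.
Total = £73,990.38 + £68,736.73 + £0.00 = £142,727.11.

£142,727.11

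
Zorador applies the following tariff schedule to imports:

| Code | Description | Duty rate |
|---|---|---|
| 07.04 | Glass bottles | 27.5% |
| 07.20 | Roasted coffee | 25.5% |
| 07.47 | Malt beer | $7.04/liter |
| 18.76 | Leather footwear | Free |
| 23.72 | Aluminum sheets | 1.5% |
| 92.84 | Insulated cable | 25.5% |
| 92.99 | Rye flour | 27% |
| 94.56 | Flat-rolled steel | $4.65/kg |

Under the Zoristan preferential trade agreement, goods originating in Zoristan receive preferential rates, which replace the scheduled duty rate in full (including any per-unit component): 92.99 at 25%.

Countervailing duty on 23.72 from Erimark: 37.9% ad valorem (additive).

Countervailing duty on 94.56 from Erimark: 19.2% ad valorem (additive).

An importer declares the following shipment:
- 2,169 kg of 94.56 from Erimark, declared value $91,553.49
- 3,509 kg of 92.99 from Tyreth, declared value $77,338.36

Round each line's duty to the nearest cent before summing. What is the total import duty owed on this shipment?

Line 1 (94.56, Erimark, 2,169 kg, $91,553.49):
Base rate for 94.56 is $4.65/kg.
Additional duty on 94.56 from Erimark: +19.2% ad valorem. Applied ad valorem rate = 19.2%.
Duty = $91,553.49 × 19.2% + 2,169 × $4.65 = $27,664.12.
Line 2 (92.99, Tyreth, 3,509 kg, $77,338.36):
Base rate for 92.99 is 27%.
92.99 has an FTA preferential rate, but origin Tyreth is not Zoristan; base rate stands.
Duty = $77,338.36 × 27% = $20,881.36.
Total = $27,664.12 + $20,881.36 = $48,545.48.

$48,545.48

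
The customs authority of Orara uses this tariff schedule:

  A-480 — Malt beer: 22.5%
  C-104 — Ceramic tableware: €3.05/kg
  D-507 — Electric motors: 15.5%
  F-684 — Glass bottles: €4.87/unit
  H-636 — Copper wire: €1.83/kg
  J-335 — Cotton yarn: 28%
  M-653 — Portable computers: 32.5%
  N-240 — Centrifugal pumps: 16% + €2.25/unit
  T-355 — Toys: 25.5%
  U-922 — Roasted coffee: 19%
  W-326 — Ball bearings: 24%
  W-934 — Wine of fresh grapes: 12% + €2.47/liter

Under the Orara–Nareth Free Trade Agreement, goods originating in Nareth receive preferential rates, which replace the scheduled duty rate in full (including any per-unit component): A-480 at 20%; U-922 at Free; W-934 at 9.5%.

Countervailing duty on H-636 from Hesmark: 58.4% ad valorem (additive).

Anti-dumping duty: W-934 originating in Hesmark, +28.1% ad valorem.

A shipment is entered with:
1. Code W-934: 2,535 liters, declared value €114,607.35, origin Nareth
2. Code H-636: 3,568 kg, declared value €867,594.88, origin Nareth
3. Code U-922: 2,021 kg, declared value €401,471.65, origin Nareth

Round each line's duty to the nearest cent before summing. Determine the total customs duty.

€17,417.14

Line 1 (W-934, Nareth, 2,535 liters, €114,607.35):
Base rate for W-934 is 12% + €2.47/liter.
Origin Nareth qualifies under the Orara–Nareth agreement and W-934 is covered: preferential rate 9.5% applies instead.
The additional-duty order on W-934 targets Hesmark, not Nareth; it does not apply.
Duty = €114,607.35 × 9.5% = €10,887.70.
Line 2 (H-636, Nareth, 3,568 kg, €867,594.88):
Base rate for H-636 is €1.83/kg.
Origin Nareth is the FTA partner but H-636 is not on the preference list; base rate stands.
The additional-duty order on H-636 targets Hesmark, not Nareth; it does not apply.
Duty = 3,568 × €1.83 = €6,529.44.
Line 3 (U-922, Nareth, 2,021 kg, €401,471.65):
Base rate for U-922 is 19%.
Origin Nareth qualifies under the Orara–Nareth agreement and U-922 is covered: preferential rate Free applies instead.
Duty = €401,471.65 × 0% = €0.00.
Total = €10,887.70 + €6,529.44 + €0.00 = €17,417.14.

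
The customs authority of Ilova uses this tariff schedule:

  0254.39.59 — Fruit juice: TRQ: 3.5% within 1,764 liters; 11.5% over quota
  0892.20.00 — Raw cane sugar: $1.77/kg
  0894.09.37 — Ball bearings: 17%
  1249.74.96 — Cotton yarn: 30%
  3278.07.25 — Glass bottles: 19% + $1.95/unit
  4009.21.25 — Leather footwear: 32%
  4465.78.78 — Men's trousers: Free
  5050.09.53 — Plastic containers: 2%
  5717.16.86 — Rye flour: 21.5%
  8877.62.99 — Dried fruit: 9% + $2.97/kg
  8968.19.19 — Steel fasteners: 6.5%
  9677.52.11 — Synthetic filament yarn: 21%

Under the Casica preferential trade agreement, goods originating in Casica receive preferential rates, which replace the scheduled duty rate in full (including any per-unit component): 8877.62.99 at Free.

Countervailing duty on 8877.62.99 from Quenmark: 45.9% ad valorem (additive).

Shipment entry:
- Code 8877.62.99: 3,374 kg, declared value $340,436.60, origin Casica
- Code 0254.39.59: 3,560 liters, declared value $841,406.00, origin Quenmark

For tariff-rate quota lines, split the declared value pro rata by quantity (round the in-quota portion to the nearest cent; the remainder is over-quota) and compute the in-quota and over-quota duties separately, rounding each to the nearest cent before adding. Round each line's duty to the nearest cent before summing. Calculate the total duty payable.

$63,407.98

Line 1 (8877.62.99, Casica, 3,374 kg, $340,436.60):
Base rate for 8877.62.99 is 9% + $2.97/kg.
Origin Casica qualifies under the Ilova–Casica agreement and 8877.62.99 is covered: preferential rate Free applies instead.
The additional-duty order on 8877.62.99 targets Quenmark, not Casica; it does not apply.
Duty = $340,436.60 × 0% = $0.00.
Line 2 (0254.39.59, Quenmark, 3,560 liters, $841,406.00):
Code 0254.39.59 is under a tariff-rate quota (threshold 1,764 liters). In-quota: 1,764 liters at 3.5%; over-quota: 1,796 liters at 11.5%.
Pro-rata value split: in-quota = $841,406.00 × 1,764/3,560 = $416,921.40; over-quota = $841,406.00 − $416,921.40 = $424,484.60.
In-quota duty = $416,921.40 × 3.5% = $14,592.25. Over-quota duty = $424,484.60 × 11.5% = $48,815.73.
Line duty = $14,592.25 + $48,815.73 = $63,407.98.
Total = $0.00 + $63,407.98 = $63,407.98.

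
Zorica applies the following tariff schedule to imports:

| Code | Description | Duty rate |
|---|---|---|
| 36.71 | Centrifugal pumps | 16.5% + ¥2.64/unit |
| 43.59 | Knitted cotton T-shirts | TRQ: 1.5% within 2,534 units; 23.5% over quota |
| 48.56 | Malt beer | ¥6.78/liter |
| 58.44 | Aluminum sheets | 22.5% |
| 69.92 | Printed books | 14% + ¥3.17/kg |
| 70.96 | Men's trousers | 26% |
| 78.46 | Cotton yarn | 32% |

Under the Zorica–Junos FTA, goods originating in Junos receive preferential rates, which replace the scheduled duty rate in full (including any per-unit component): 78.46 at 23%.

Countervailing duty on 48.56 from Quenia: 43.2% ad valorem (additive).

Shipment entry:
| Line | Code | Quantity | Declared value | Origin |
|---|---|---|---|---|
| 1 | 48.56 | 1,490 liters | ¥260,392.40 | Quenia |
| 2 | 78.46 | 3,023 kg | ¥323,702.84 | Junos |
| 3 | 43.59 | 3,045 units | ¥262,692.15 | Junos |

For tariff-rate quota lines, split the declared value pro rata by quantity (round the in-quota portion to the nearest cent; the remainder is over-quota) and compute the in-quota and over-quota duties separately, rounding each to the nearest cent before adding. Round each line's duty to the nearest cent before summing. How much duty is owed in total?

Line 1 (48.56, Quenia, 1,490 liters, ¥260,392.40):
Base rate for 48.56 is ¥6.78/liter.
Additional duty on 48.56 from Quenia: +43.2% ad valorem. Applied ad valorem rate = 43.2%.
Duty = ¥260,392.40 × 43.2% + 1,490 × ¥6.78 = ¥122,591.72.
Line 2 (78.46, Junos, 3,023 kg, ¥323,702.84):
Base rate for 78.46 is 32%.
Origin Junos qualifies under the Zorica–Junos agreement and 78.46 is covered: preferential rate 23% applies instead.
Duty = ¥323,702.84 × 23% = ¥74,451.65.
Line 3 (43.59, Junos, 3,045 units, ¥262,692.15):
Code 43.59 is under a tariff-rate quota (threshold 2,534 units). In-quota: 2,534 units at 1.5%; over-quota: 511 units at 23.5%.
Pro-rata value split: in-quota = ¥262,692.15 × 2,534/3,045 = ¥218,608.18; over-quota = ¥262,692.15 − ¥218,608.18 = ¥44,083.97.
In-quota duty = ¥218,608.18 × 1.5% = ¥3,279.12. Over-quota duty = ¥44,083.97 × 23.5% = ¥10,359.73.
Line duty = ¥3,279.12 + ¥10,359.73 = ¥13,638.85.
Total = ¥122,591.72 + ¥74,451.65 + ¥13,638.85 = ¥210,682.22.

¥210,682.22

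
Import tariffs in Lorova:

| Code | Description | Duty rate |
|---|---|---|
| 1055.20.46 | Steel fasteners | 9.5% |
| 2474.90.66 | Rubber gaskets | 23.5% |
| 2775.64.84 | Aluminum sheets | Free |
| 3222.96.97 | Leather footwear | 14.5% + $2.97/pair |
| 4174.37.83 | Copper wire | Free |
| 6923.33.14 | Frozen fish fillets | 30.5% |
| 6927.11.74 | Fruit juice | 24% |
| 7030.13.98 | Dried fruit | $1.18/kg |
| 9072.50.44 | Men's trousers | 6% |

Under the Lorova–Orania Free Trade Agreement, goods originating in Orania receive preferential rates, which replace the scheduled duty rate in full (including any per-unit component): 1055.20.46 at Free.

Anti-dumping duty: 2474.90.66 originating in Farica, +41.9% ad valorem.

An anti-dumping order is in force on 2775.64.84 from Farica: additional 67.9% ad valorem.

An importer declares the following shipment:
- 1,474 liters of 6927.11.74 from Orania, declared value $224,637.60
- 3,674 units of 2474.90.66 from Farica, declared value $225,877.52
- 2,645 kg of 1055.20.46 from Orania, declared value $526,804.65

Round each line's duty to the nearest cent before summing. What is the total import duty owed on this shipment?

Line 1 (6927.11.74, Orania, 1,474 liters, $224,637.60):
Base rate for 6927.11.74 is 24%.
Origin Orania is the FTA partner but 6927.11.74 is not on the preference list; base rate stands.
Duty = $224,637.60 × 24% = $53,913.02.
Line 2 (2474.90.66, Farica, 3,674 units, $225,877.52):
Base rate for 2474.90.66 is 23.5%.
Additional duty on 2474.90.66 from Farica: +41.9%. Applied ad valorem rate: 23.5% + 41.9% = 65.4%.
Duty = $225,877.52 × 65.4% = $147,723.90.
Line 3 (1055.20.46, Orania, 2,645 kg, $526,804.65):
Base rate for 1055.20.46 is 9.5%.
Origin Orania qualifies under the Lorova–Orania agreement and 1055.20.46 is covered: preferential rate Free applies instead.
Duty = $526,804.65 × 0% = $0.00.
Total = $53,913.02 + $147,723.90 + $0.00 = $201,636.92.

$201,636.92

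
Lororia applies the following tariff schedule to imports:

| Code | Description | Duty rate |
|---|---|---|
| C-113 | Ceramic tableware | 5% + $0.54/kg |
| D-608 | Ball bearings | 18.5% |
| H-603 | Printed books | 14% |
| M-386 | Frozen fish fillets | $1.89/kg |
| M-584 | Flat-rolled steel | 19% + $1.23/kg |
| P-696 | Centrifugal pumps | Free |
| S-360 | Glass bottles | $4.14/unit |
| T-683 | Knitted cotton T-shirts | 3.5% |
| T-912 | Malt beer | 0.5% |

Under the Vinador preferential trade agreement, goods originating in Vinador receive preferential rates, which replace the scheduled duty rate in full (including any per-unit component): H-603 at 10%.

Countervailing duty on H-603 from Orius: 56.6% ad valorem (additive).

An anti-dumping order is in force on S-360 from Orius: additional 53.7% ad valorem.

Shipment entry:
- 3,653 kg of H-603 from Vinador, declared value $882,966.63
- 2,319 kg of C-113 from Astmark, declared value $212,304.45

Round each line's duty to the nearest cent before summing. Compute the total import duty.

Line 1 (H-603, Vinador, 3,653 kg, $882,966.63):
Base rate for H-603 is 14%.
Origin Vinador qualifies under the Lororia–Vinador agreement and H-603 is covered: preferential rate 10% applies instead.
The additional-duty order on H-603 targets Orius, not Vinador; it does not apply.
Duty = $882,966.63 × 10% = $88,296.66.
Line 2 (C-113, Astmark, 2,319 kg, $212,304.45):
Base rate for C-113 is 5% + $0.54/kg.
Duty = $212,304.45 × 5% + 2,319 × $0.54 = $11,867.48.
Total = $88,296.66 + $11,867.48 = $100,164.14.

$100,164.14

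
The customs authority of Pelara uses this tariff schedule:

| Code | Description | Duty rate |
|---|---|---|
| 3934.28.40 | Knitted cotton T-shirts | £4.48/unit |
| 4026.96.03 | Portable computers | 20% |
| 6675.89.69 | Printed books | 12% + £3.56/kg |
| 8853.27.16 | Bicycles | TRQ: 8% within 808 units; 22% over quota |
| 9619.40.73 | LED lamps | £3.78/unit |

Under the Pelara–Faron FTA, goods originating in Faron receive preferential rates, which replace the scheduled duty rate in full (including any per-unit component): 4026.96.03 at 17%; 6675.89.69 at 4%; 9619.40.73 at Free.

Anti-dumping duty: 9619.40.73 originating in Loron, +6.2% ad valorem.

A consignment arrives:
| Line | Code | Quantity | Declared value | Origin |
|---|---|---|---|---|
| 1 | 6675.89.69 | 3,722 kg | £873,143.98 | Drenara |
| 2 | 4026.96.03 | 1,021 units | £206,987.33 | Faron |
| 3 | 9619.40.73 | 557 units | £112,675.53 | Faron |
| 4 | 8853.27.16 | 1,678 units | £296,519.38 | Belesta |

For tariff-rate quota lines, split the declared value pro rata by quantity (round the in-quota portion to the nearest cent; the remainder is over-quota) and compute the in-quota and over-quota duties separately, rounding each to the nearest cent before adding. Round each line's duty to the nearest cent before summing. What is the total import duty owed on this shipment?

Line 1 (6675.89.69, Drenara, 3,722 kg, £873,143.98):
Base rate for 6675.89.69 is 12% + £3.56/kg.
6675.89.69 has an FTA preferential rate, but origin Drenara is not Faron; base rate stands.
Duty = £873,143.98 × 12% + 3,722 × £3.56 = £118,027.60.
Line 2 (4026.96.03, Faron, 1,021 units, £206,987.33):
Base rate for 4026.96.03 is 20%.
Origin Faron qualifies under the Pelara–Faron agreement and 4026.96.03 is covered: preferential rate 17% applies instead.
Duty = £206,987.33 × 17% = £35,187.85.
Line 3 (9619.40.73, Faron, 557 units, £112,675.53):
Base rate for 9619.40.73 is £3.78/unit.
Origin Faron qualifies under the Pelara–Faron agreement and 9619.40.73 is covered: preferential rate Free applies instead.
The additional-duty order on 9619.40.73 targets Loron, not Faron; it does not apply.
Duty = £112,675.53 × 0% = £0.00.
Line 4 (8853.27.16, Belesta, 1,678 units, £296,519.38):
Code 8853.27.16 is under a tariff-rate quota (threshold 808 units). In-quota: 808 units at 8%; over-quota: 870 units at 22%.
Pro-rata value split: in-quota = £296,519.38 × 808/1,678 = £142,781.68; over-quota = £296,519.38 − £142,781.68 = £153,737.70.
In-quota duty = £142,781.68 × 8% = £11,422.53. Over-quota duty = £153,737.70 × 22% = £33,822.29.
Line duty = £11,422.53 + £33,822.29 = £45,244.82.
Total = £118,027.60 + £35,187.85 + £0.00 + £45,244.82 = £198,460.27.

£198,460.27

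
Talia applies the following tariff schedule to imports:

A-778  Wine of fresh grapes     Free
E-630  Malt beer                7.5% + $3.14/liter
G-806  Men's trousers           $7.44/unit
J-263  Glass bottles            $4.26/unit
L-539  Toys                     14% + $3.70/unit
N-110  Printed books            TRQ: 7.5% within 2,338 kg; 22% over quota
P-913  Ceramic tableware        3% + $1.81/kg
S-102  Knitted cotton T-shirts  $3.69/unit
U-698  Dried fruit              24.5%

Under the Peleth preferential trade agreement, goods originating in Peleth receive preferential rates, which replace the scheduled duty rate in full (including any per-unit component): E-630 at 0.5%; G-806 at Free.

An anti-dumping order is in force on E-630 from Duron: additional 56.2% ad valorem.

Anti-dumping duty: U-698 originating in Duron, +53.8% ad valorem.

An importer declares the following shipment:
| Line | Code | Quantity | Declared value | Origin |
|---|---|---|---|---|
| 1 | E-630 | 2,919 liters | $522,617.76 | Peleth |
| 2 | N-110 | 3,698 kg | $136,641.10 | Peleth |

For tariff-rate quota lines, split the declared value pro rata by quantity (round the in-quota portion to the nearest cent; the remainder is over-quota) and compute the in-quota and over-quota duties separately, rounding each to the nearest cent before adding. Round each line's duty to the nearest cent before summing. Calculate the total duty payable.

Line 1 (E-630, Peleth, 2,919 liters, $522,617.76):
Base rate for E-630 is 7.5% + $3.14/liter.
Origin Peleth qualifies under the Talia–Peleth agreement and E-630 is covered: preferential rate 0.5% applies instead.
The additional-duty order on E-630 targets Duron, not Peleth; it does not apply.
Duty = $522,617.76 × 0.5% = $2,613.09.
Line 2 (N-110, Peleth, 3,698 kg, $136,641.10):
Code N-110 is under a tariff-rate quota (threshold 2,338 kg). In-quota: 2,338 kg at 7.5%; over-quota: 1,360 kg at 22%.
Pro-rata value split: in-quota = $136,641.10 × 2,338/3,698 = $86,389.10; over-quota = $136,641.10 − $86,389.10 = $50,252.00.
In-quota duty = $86,389.10 × 7.5% = $6,479.18. Over-quota duty = $50,252.00 × 22% = $11,055.44.
Line duty = $6,479.18 + $11,055.44 = $17,534.62.
Total = $2,613.09 + $17,534.62 = $20,147.71.

$20,147.71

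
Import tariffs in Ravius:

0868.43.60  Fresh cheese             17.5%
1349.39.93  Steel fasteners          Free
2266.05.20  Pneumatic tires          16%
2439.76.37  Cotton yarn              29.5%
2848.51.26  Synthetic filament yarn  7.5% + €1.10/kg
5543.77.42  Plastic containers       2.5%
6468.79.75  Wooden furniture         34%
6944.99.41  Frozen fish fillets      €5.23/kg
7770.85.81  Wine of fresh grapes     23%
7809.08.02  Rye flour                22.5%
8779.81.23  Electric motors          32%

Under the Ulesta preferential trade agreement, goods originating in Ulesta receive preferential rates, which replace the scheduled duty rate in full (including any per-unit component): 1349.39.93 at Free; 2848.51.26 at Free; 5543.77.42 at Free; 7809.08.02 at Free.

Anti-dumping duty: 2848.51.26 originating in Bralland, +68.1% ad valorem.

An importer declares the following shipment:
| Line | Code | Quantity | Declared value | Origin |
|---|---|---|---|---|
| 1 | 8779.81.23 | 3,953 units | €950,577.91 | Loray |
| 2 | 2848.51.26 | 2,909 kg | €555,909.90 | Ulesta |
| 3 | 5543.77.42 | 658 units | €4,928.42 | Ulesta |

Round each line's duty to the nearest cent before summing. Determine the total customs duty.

€304,184.93

Line 1 (8779.81.23, Loray, 3,953 units, €950,577.91):
Base rate for 8779.81.23 is 32%.
Duty = €950,577.91 × 32% = €304,184.93.
Line 2 (2848.51.26, Ulesta, 2,909 kg, €555,909.90):
Base rate for 2848.51.26 is 7.5% + €1.10/kg.
Origin Ulesta qualifies under the Ravius–Ulesta agreement and 2848.51.26 is covered: preferential rate Free applies instead.
The additional-duty order on 2848.51.26 targets Bralland, not Ulesta; it does not apply.
Duty = €555,909.90 × 0% = €0.00.
Line 3 (5543.77.42, Ulesta, 658 units, €4,928.42):
Base rate for 5543.77.42 is 2.5%.
Origin Ulesta qualifies under the Ravius–Ulesta agreement and 5543.77.42 is covered: preferential rate Free applies instead.
Duty = €4,928.42 × 0% = €0.00.
Total = €304,184.93 + €0.00 + €0.00 = €304,184.93.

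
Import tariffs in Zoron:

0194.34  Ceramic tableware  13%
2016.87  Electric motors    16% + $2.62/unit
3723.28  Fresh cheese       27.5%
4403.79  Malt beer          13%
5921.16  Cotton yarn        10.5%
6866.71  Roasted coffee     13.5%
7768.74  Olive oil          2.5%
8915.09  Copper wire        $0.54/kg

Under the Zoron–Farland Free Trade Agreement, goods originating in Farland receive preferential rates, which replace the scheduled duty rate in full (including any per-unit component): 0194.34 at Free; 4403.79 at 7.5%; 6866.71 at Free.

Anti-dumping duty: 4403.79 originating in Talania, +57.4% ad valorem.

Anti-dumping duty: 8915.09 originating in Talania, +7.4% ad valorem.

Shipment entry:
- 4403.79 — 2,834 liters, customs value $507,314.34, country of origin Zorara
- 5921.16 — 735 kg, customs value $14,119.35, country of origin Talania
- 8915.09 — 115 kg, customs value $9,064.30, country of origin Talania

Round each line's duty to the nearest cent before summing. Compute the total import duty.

$68,166.25

Line 1 (4403.79, Zorara, 2,834 liters, $507,314.34):
Base rate for 4403.79 is 13%.
4403.79 has an FTA preferential rate, but origin Zorara is not Farland; base rate stands.
The additional-duty order on 4403.79 targets Talania, not Zorara; it does not apply.
Duty = $507,314.34 × 13% = $65,950.86.
Line 2 (5921.16, Talania, 735 kg, $14,119.35):
Base rate for 5921.16 is 10.5%.
Duty = $14,119.35 × 10.5% = $1,482.53.
Line 3 (8915.09, Talania, 115 kg, $9,064.30):
Base rate for 8915.09 is $0.54/kg.
Additional duty on 8915.09 from Talania: +7.4% ad valorem. Applied ad valorem rate = 7.4%.
Duty = $9,064.30 × 7.4% + 115 × $0.54 = $732.86.
Total = $65,950.86 + $1,482.53 + $732.86 = $68,166.25.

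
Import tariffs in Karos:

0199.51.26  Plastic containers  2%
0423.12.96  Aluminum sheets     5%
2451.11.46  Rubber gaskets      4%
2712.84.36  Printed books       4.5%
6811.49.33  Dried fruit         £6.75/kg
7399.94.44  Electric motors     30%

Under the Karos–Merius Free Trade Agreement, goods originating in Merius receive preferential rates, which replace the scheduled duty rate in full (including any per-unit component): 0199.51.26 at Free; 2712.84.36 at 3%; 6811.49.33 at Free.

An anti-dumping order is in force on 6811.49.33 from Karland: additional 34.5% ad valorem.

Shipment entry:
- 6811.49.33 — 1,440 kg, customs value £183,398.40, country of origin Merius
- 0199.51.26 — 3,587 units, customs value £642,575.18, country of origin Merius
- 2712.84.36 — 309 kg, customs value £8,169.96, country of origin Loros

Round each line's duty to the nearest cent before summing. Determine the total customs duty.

£367.65

Line 1 (6811.49.33, Merius, 1,440 kg, £183,398.40):
Base rate for 6811.49.33 is £6.75/kg.
Origin Merius qualifies under the Karos–Merius agreement and 6811.49.33 is covered: preferential rate Free applies instead.
The additional-duty order on 6811.49.33 targets Karland, not Merius; it does not apply.
Duty = £183,398.40 × 0% = £0.00.
Line 2 (0199.51.26, Merius, 3,587 units, £642,575.18):
Base rate for 0199.51.26 is 2%.
Origin Merius qualifies under the Karos–Merius agreement and 0199.51.26 is covered: preferential rate Free applies instead.
Duty = £642,575.18 × 0% = £0.00.
Line 3 (2712.84.36, Loros, 309 kg, £8,169.96):
Base rate for 2712.84.36 is 4.5%.
2712.84.36 has an FTA preferential rate, but origin Loros is not Merius; base rate stands.
Duty = £8,169.96 × 4.5% = £367.65.
Total = £0.00 + £0.00 + £367.65 = £367.65.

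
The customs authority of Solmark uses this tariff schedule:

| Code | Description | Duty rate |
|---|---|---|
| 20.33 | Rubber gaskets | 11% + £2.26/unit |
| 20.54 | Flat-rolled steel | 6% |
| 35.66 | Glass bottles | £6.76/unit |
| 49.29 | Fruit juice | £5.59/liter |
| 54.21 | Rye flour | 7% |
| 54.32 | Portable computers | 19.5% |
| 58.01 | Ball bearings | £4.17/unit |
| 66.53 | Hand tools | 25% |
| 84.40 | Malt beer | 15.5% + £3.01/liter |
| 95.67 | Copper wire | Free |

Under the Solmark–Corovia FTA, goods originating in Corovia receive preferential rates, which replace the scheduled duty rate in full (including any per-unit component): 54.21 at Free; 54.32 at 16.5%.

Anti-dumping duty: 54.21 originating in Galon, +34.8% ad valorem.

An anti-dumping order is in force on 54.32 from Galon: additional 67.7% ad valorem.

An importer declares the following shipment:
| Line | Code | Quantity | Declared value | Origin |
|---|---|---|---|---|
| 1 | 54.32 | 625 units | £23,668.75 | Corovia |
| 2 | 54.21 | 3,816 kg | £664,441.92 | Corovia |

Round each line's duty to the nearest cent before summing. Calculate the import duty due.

£3,905.34

Line 1 (54.32, Corovia, 625 units, £23,668.75):
Base rate for 54.32 is 19.5%.
Origin Corovia qualifies under the Solmark–Corovia agreement and 54.32 is covered: preferential rate 16.5% applies instead.
The additional-duty order on 54.32 targets Galon, not Corovia; it does not apply.
Duty = £23,668.75 × 16.5% = £3,905.34.
Line 2 (54.21, Corovia, 3,816 kg, £664,441.92):
Base rate for 54.21 is 7%.
Origin Corovia qualifies under the Solmark–Corovia agreement and 54.21 is covered: preferential rate Free applies instead.
The additional-duty order on 54.21 targets Galon, not Corovia; it does not apply.
Duty = £664,441.92 × 0% = £0.00.
Total = £3,905.34 + £0.00 = £3,905.34.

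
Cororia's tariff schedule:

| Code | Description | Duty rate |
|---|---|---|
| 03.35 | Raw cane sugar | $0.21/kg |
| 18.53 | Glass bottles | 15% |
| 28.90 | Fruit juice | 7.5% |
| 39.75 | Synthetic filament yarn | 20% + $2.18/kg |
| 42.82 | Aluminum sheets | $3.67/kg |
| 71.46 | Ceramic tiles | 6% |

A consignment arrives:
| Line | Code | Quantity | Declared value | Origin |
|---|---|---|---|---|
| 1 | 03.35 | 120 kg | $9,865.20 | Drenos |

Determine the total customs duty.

$25.20

Line 1 (03.35, Drenos, 120 kg, $9,865.20):
Base rate for 03.35 is $0.21/kg.
Duty = 120 × $0.21 = $25.20.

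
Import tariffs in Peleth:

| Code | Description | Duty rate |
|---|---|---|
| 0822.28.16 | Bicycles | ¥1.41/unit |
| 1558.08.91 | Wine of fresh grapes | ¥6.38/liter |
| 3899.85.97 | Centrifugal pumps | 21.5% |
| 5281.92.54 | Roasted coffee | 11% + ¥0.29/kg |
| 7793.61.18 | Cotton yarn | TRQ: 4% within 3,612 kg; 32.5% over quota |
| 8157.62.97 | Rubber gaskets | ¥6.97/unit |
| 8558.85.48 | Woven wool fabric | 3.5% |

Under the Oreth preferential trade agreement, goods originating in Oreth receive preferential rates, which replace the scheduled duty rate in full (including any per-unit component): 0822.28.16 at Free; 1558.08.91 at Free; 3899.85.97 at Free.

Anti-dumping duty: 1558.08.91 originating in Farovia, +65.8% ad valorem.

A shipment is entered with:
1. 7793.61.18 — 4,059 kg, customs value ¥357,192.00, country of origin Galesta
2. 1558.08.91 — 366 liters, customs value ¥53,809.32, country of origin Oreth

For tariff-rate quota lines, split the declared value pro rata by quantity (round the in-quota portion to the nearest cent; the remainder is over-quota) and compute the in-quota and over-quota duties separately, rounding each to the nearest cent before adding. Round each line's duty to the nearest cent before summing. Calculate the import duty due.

Line 1 (7793.61.18, Galesta, 4,059 kg, ¥357,192.00):
Code 7793.61.18 is under a tariff-rate quota (threshold 3,612 kg). In-quota: 3,612 kg at 4%; over-quota: 447 kg at 32.5%.
Pro-rata value split: in-quota = ¥357,192.00 × 3,612/4,059 = ¥317,856.00; over-quota = ¥357,192.00 − ¥317,856.00 = ¥39,336.00.
In-quota duty = ¥317,856.00 × 4% = ¥12,714.24. Over-quota duty = ¥39,336.00 × 32.5% = ¥12,784.20.
Line duty = ¥12,714.24 + ¥12,784.20 = ¥25,498.44.
Line 2 (1558.08.91, Oreth, 366 liters, ¥53,809.32):
Base rate for 1558.08.91 is ¥6.38/liter.
Origin Oreth qualifies under the Peleth–Oreth agreement and 1558.08.91 is covered: preferential rate Free applies instead.
The additional-duty order on 1558.08.91 targets Farovia, not Oreth; it does not apply.
Duty = ¥53,809.32 × 0% = ¥0.00.
Total = ¥25,498.44 + ¥0.00 = ¥25,498.44.

¥25,498.44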